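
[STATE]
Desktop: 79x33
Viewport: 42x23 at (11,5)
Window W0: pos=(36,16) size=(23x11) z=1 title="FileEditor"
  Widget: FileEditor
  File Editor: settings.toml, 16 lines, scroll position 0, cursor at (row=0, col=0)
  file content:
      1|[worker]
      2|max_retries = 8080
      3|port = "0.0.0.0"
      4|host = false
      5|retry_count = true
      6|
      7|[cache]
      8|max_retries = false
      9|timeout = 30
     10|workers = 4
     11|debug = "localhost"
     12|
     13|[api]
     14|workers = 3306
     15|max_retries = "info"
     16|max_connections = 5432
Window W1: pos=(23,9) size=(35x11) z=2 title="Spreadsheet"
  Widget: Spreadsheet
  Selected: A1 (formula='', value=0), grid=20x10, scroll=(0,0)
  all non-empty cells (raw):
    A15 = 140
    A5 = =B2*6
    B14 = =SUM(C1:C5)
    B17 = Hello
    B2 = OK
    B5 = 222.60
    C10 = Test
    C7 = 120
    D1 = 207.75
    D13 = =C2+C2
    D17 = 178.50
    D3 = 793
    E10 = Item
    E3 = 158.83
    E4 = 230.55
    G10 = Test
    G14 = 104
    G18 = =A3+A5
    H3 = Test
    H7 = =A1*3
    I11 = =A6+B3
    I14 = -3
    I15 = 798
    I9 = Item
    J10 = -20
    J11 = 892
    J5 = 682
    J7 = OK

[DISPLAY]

                                          
                                          
                                          
                                          
            ┏━━━━━━━━━━━━━━━━━━━━━━━━━━━━━
            ┃ Spreadsheet                 
            ┠─────────────────────────────
            ┃A1:                          
            ┃       A       B       C     
            ┃-----------------------------
            ┃  1      [0]       0       0 
            ┃  2        0OK             0 
            ┃  3        0       0       0 
            ┃  4        0       0       0 
            ┗━━━━━━━━━━━━━━━━━━━━━━━━━━━━━
                         ┃max_retries = 80
                         ┃port = "0.0.0.0"
                         ┃host = false    
                         ┃retry_count = tr
                         ┃                
                         ┃[cache]         
                         ┗━━━━━━━━━━━━━━━━
                                          


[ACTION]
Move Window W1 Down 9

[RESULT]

                                          
                                          
                                          
                                          
                                          
                                          
                                          
                                          
                                          
                                          
                                          
                         ┏━━━━━━━━━━━━━━━━
                         ┃ FileEditor     
            ┏━━━━━━━━━━━━━━━━━━━━━━━━━━━━━
            ┃ Spreadsheet                 
            ┠─────────────────────────────
            ┃A1:                          
            ┃       A       B       C     
            ┃-----------------------------
            ┃  1      [0]       0       0 
            ┃  2        0OK             0 
            ┃  3        0       0       0 
            ┃  4        0       0       0 


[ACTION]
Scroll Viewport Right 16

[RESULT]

                                          
                                          
                                          
                                          
                                          
                                          
                                          
                                          
                                          
                                          
                                          
         ┏━━━━━━━━━━━━━━━━━━━━━┓          
         ┃ FileEditor          ┃          
━━━━━━━━━━━━━━━━━━━━━━━━━━━━━━┓┨          
readsheet                     ┃┃          
──────────────────────────────┨┃          
                              ┃┃          
    A       B       C       D ┃┃          
------------------------------┃┃          
      [0]       0       0  207┃┃          
        0OK             0     ┃┃          
        0       0       0     ┃┛          
        0       0       0     ┃           


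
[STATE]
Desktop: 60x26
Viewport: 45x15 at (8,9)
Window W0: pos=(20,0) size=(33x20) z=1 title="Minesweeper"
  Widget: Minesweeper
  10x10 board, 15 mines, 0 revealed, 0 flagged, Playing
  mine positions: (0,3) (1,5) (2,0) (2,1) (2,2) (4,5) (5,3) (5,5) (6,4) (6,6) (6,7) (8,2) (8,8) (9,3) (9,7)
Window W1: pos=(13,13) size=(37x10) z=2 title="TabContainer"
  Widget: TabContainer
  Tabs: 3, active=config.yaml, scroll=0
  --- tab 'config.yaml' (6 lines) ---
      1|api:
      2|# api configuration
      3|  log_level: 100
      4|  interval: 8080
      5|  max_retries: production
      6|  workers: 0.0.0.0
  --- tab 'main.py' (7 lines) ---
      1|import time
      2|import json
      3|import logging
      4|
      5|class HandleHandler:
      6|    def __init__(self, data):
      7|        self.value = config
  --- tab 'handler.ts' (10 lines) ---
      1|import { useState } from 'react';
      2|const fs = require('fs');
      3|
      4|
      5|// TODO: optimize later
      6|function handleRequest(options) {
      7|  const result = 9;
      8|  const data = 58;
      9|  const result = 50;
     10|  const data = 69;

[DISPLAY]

            ┃■■■■■■■■■■                     ┃
            ┃■■■■■■■■■■                     ┃
            ┃■■■■■■■■■■                     ┃
            ┃■■■■■■■■■■                     ┃
     ┏━━━━━━━━━━━━━━━━━━━━━━━━━━━━━━━━━━━┓  ┃
     ┃ TabContainer                      ┃  ┃
     ┠───────────────────────────────────┨  ┃
     ┃[config.yaml]│ main.py │ handler.ts┃  ┃
     ┃───────────────────────────────────┃  ┃
     ┃api:                               ┃  ┃
     ┃# api configuration                ┃━━┛
     ┃  log_level: 100                   ┃   
     ┃  interval: 8080                   ┃   
     ┗━━━━━━━━━━━━━━━━━━━━━━━━━━━━━━━━━━━┛   
                                             


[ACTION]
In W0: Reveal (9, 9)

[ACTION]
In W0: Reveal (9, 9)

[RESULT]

            ┃■■■■■■■■■■                     ┃
            ┃■■■■■■■■■■                     ┃
            ┃■■■■■■■■■■                     ┃
            ┃■■■■■■■■■1                     ┃
     ┏━━━━━━━━━━━━━━━━━━━━━━━━━━━━━━━━━━━┓  ┃
     ┃ TabContainer                      ┃  ┃
     ┠───────────────────────────────────┨  ┃
     ┃[config.yaml]│ main.py │ handler.ts┃  ┃
     ┃───────────────────────────────────┃  ┃
     ┃api:                               ┃  ┃
     ┃# api configuration                ┃━━┛
     ┃  log_level: 100                   ┃   
     ┃  interval: 8080                   ┃   
     ┗━━━━━━━━━━━━━━━━━━━━━━━━━━━━━━━━━━━┛   
                                             


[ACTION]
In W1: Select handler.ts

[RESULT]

            ┃■■■■■■■■■■                     ┃
            ┃■■■■■■■■■■                     ┃
            ┃■■■■■■■■■■                     ┃
            ┃■■■■■■■■■1                     ┃
     ┏━━━━━━━━━━━━━━━━━━━━━━━━━━━━━━━━━━━┓  ┃
     ┃ TabContainer                      ┃  ┃
     ┠───────────────────────────────────┨  ┃
     ┃ config.yaml │ main.py │[handler.ts┃  ┃
     ┃───────────────────────────────────┃  ┃
     ┃import { useState } from 'react';  ┃  ┃
     ┃const fs = require('fs');          ┃━━┛
     ┃                                   ┃   
     ┃                                   ┃   
     ┗━━━━━━━━━━━━━━━━━━━━━━━━━━━━━━━━━━━┛   
                                             


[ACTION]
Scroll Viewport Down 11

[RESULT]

            ┃■■■■■■■■■■                     ┃
            ┃■■■■■■■■■1                     ┃
     ┏━━━━━━━━━━━━━━━━━━━━━━━━━━━━━━━━━━━┓  ┃
     ┃ TabContainer                      ┃  ┃
     ┠───────────────────────────────────┨  ┃
     ┃ config.yaml │ main.py │[handler.ts┃  ┃
     ┃───────────────────────────────────┃  ┃
     ┃import { useState } from 'react';  ┃  ┃
     ┃const fs = require('fs');          ┃━━┛
     ┃                                   ┃   
     ┃                                   ┃   
     ┗━━━━━━━━━━━━━━━━━━━━━━━━━━━━━━━━━━━┛   
                                             
                                             
                                             


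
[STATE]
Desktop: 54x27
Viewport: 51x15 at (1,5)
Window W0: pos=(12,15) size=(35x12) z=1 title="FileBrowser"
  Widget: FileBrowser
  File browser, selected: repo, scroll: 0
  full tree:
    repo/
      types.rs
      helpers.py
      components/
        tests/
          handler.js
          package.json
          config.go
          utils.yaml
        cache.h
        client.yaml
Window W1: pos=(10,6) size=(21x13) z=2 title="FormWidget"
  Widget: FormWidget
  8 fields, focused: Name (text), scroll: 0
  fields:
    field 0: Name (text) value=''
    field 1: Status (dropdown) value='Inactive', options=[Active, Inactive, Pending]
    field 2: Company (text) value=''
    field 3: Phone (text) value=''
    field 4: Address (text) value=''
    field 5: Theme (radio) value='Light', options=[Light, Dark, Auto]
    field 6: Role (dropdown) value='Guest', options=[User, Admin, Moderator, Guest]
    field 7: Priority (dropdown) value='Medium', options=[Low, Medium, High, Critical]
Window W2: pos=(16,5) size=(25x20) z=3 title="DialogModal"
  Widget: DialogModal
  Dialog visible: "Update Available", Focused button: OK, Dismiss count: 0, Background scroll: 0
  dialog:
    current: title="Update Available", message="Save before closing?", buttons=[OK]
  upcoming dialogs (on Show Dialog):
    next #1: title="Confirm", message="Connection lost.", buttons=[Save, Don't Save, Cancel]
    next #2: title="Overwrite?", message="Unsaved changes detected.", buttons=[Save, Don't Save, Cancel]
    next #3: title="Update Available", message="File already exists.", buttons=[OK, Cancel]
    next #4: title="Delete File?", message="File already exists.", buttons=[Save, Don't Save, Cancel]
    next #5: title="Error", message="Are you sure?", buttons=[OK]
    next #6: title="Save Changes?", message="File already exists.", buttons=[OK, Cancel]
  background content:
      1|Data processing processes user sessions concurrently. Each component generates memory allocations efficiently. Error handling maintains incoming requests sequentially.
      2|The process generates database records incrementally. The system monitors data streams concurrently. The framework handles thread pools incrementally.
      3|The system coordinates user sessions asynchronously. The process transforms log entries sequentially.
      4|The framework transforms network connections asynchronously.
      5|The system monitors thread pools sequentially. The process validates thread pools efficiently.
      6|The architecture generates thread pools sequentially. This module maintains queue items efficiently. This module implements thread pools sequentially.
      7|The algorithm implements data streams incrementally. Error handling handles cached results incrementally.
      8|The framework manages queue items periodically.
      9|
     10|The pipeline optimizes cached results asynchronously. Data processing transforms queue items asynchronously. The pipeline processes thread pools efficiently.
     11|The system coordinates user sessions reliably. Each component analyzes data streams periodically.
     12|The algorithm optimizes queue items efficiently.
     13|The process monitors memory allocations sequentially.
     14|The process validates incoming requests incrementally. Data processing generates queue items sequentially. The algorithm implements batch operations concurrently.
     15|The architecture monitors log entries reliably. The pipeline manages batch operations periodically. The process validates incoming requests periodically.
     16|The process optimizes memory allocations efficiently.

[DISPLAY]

               ┏━━━━━━━━━━━━━━━━━━━━━━━┓           
         ┏━━━━━┃ DialogModal           ┃           
         ┃ Form┠───────────────────────┨           
         ┠─────┃Data processing process┃           
         ┃> Nam┃The process generates d┃           
         ┃  Sta┃The system coordinates ┃           
         ┃  Com┃The framework transform┃           
         ┃  Pho┃The system monitors thr┃           
         ┃  Add┃Th┌─────────────────┐ra┃           
         ┃  The┃Th│ Update Available│nt┃           
         ┃  Rol┃Th│Save before closi│ q┃━━━━━┓     
         ┃  Pri┃  │       [OK]      │  ┃     ┃     
         ┃     ┃Th└─────────────────┘s ┃─────┨     
         ┗━━━━━┃The system coordinates ┃     ┃     
           ┃   ┃The algorithm optimizes┃     ┃     


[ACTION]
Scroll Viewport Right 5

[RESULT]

             ┏━━━━━━━━━━━━━━━━━━━━━━━┓             
       ┏━━━━━┃ DialogModal           ┃             
       ┃ Form┠───────────────────────┨             
       ┠─────┃Data processing process┃             
       ┃> Nam┃The process generates d┃             
       ┃  Sta┃The system coordinates ┃             
       ┃  Com┃The framework transform┃             
       ┃  Pho┃The system monitors thr┃             
       ┃  Add┃Th┌─────────────────┐ra┃             
       ┃  The┃Th│ Update Available│nt┃             
       ┃  Rol┃Th│Save before closi│ q┃━━━━━┓       
       ┃  Pri┃  │       [OK]      │  ┃     ┃       
       ┃     ┃Th└─────────────────┘s ┃─────┨       
       ┗━━━━━┃The system coordinates ┃     ┃       
         ┃   ┃The algorithm optimizes┃     ┃       


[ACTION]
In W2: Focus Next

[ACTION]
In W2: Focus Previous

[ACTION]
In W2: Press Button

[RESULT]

             ┏━━━━━━━━━━━━━━━━━━━━━━━┓             
       ┏━━━━━┃ DialogModal           ┃             
       ┃ Form┠───────────────────────┨             
       ┠─────┃Data processing process┃             
       ┃> Nam┃The process generates d┃             
       ┃  Sta┃The system coordinates ┃             
       ┃  Com┃The framework transform┃             
       ┃  Pho┃The system monitors thr┃             
       ┃  Add┃The architecture genera┃             
       ┃  The┃The algorithm implement┃             
       ┃  Rol┃The framework manages q┃━━━━━┓       
       ┃  Pri┃                       ┃     ┃       
       ┃     ┃The pipeline optimizes ┃─────┨       
       ┗━━━━━┃The system coordinates ┃     ┃       
         ┃   ┃The algorithm optimizes┃     ┃       


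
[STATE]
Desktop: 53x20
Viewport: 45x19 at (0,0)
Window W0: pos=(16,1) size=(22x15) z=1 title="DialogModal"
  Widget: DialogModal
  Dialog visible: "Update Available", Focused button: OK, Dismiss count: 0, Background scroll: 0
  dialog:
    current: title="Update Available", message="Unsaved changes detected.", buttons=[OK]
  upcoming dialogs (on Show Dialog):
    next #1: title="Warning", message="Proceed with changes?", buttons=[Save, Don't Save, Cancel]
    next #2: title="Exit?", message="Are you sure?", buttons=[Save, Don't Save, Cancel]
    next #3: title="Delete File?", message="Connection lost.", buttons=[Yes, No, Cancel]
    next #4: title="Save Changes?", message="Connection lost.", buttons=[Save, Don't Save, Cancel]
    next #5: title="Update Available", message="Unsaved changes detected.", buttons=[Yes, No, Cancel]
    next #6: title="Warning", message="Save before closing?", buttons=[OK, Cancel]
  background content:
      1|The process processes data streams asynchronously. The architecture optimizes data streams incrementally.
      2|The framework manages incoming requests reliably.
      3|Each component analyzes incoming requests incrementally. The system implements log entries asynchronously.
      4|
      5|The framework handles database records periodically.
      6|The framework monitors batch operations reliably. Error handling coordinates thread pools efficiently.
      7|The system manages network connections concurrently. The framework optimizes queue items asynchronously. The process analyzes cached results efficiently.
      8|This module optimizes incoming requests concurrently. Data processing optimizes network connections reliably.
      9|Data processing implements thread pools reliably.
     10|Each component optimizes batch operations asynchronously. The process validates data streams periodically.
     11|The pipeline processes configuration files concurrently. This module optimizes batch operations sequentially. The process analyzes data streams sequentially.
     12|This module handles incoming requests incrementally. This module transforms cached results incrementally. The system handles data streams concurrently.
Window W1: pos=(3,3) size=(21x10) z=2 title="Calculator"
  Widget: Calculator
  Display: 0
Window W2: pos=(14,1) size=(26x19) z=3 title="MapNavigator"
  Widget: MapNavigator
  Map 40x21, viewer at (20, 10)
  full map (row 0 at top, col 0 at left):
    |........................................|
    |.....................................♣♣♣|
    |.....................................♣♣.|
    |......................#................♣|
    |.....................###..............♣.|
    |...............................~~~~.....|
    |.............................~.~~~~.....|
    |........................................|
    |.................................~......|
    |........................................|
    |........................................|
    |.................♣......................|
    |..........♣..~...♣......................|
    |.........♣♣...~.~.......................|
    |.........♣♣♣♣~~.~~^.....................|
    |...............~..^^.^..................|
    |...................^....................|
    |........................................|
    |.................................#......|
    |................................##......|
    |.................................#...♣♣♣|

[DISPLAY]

                                             
              ┏━━━━━━━━━━━━━━━━━━━━━━━━┓     
              ┃ MapNavigator           ┃     
   ┏━━━━━━━━━━┠────────────────────────┨     
   ┃ Calculato┃..............#.........┃     
   ┠──────────┃.............###........┃     
   ┃          ┃.......................~┃     
   ┃┌───┬───┬─┃.....................~.~┃     
   ┃│ 7 │ 8 │ ┃........................┃     
   ┃├───┼───┼─┃........................┃     
   ┃│ 4 │ 5 │ ┃........................┃     
   ┃└───┴───┴─┃............@...........┃     
   ┗━━━━━━━━━━┃.........♣..............┃     
              ┃..♣..~...♣..............┃     
              ┃.♣♣...~.~...............┃     
              ┃.♣♣♣♣~~.~~^.............┃     
              ┃.......~..^^.^..........┃     
              ┃...........^............┃     
              ┃........................┃     


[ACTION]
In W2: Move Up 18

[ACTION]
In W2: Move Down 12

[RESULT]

                                             
              ┏━━━━━━━━━━━━━━━━━━━━━━━━┓     
              ┃ MapNavigator           ┃     
   ┏━━━━━━━━━━┠────────────────────────┨     
   ┃ Calculato┃.......................~┃     
   ┠──────────┃.....................~.~┃     
   ┃          ┃........................┃     
   ┃┌───┬───┬─┃........................┃     
   ┃│ 7 │ 8 │ ┃........................┃     
   ┃├───┼───┼─┃........................┃     
   ┃│ 4 │ 5 │ ┃.........♣..............┃     
   ┃└───┴───┴─┃..♣..~...♣..@...........┃     
   ┗━━━━━━━━━━┃.♣♣...~.~...............┃     
              ┃.♣♣♣♣~~.~~^.............┃     
              ┃.......~..^^.^..........┃     
              ┃...........^............┃     
              ┃........................┃     
              ┃........................┃     
              ┃........................┃     


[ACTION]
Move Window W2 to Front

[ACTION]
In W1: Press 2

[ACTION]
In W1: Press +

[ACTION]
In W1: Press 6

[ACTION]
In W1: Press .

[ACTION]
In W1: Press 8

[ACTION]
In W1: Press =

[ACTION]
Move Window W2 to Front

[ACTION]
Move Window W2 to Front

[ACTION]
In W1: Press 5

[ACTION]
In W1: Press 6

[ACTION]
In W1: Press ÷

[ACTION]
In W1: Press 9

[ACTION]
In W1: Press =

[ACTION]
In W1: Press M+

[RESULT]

                                             
              ┏━━━━━━━━━━━━━━━━━━━━━━━━┓     
              ┃ MapNavigator           ┃     
   ┏━━━━━━━━━━┠────────────────────────┨     
   ┃ Calculato┃.......................~┃     
   ┠──────────┃.....................~.~┃     
   ┃        6.┃........................┃     
   ┃┌───┬───┬─┃........................┃     
   ┃│ 7 │ 8 │ ┃........................┃     
   ┃├───┼───┼─┃........................┃     
   ┃│ 4 │ 5 │ ┃.........♣..............┃     
   ┃└───┴───┴─┃..♣..~...♣..@...........┃     
   ┗━━━━━━━━━━┃.♣♣...~.~...............┃     
              ┃.♣♣♣♣~~.~~^.............┃     
              ┃.......~..^^.^..........┃     
              ┃...........^............┃     
              ┃........................┃     
              ┃........................┃     
              ┃........................┃     


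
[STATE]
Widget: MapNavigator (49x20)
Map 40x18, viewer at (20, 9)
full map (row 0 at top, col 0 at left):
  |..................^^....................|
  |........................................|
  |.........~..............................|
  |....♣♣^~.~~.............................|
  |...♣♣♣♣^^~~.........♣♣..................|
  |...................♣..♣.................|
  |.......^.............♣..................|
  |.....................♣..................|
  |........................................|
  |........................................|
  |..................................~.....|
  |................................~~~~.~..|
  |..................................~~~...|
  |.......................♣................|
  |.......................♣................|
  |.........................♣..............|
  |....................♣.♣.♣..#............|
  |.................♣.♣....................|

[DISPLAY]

                                                 
    ..................^^....................     
    ........................................     
    .........~..............................     
    ....♣♣^~.~~.............................     
    ...♣♣♣♣^^~~.........♣♣..................     
    ...................♣..♣.................     
    .......^.............♣..................     
    .....................♣..................     
    ........................................     
    ....................@...................     
    ..................................~.....     
    ................................~~~~.~..     
    ..................................~~~...     
    .......................♣................     
    .......................♣................     
    .........................♣..............     
    ....................♣.♣.♣..#............     
    .................♣.♣....................     
                                                 


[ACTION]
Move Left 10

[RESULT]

                                                 
              ..................^^...............
              ...................................
              .........~.........................
              ....♣♣^~.~~........................
              ...♣♣♣♣^^~~.........♣♣.............
              ...................♣..♣............
              .......^.............♣.............
              .....................♣.............
              ...................................
              ..........@........................
              ..................................~
              ................................~~~
              ..................................~
              .......................♣...........
              .......................♣...........
              .........................♣.........
              ....................♣.♣.♣..#.......
              .................♣.♣...............
                                                 


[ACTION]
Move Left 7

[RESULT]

                                                 
                     ..................^^........
                     ............................
                     .........~..................
                     ....♣♣^~.~~.................
                     ...♣♣♣♣^^~~.........♣♣......
                     ...................♣..♣.....
                     .......^.............♣......
                     .....................♣......
                     ............................
                     ...@........................
                     ............................
                     ............................
                     ............................
                     .......................♣....
                     .......................♣....
                     .........................♣..
                     ....................♣.♣.♣..#
                     .................♣.♣........
                                                 


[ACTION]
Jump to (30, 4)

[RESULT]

                                                 
                                                 
                                                 
                                                 
                                                 
                                                 
............^^....................               
..................................               
...~..............................               
^~.~~.............................               
♣^^~~.........♣♣........@.........               
.............♣..♣.................               
.^.............♣..................               
...............♣..................               
..................................               
..................................               
............................~.....               
..........................~~~~.~..               
............................~~~...               
.................♣................               


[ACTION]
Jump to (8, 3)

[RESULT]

                                                 
                                                 
                                                 
                                                 
                                                 
                                                 
                                                 
                ..................^^.............
                .................................
                .........~.......................
                ....♣♣^~@~~......................
                ...♣♣♣♣^^~~.........♣♣...........
                ...................♣..♣..........
                .......^.............♣...........
                .....................♣...........
                .................................
                .................................
                .................................
                ................................~
                .................................


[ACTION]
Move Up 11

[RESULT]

                                                 
                                                 
                                                 
                                                 
                                                 
                                                 
                                                 
                                                 
                                                 
                                                 
                ........@.........^^.............
                .................................
                .........~.......................
                ....♣♣^~.~~......................
                ...♣♣♣♣^^~~.........♣♣...........
                ...................♣..♣..........
                .......^.............♣...........
                .....................♣...........
                .................................
                .................................


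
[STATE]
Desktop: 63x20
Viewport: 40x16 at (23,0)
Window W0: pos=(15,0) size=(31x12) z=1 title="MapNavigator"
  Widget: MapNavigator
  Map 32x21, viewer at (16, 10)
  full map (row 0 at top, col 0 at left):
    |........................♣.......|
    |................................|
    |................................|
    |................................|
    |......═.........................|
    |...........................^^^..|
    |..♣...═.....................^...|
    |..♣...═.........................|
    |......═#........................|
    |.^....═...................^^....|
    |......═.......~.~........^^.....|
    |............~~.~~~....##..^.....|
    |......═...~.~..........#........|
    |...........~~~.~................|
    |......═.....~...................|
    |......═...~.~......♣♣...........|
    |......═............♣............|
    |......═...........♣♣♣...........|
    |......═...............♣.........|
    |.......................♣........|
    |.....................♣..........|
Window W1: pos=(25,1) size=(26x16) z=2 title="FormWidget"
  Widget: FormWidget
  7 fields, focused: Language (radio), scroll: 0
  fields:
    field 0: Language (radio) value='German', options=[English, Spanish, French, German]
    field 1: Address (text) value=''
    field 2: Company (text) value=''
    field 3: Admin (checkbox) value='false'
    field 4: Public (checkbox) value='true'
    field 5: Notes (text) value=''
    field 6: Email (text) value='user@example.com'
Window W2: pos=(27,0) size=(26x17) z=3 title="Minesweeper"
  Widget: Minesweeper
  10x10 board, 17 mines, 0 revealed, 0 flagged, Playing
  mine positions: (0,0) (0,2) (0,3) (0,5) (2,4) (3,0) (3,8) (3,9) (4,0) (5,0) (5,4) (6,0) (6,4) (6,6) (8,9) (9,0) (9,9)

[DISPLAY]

━━━━┏━━━━━━━━━━━━━━━━━━━━━━━━┓          
ig┏━┃ Minesweeper            ┃          
──┃ ┠────────────────────────┨          
..┠─┃■■■■■■■■■■              ┃          
..┃>┃■■■■■■■■■■              ┃          
..┃ ┃■■■■■■■■■■              ┃          
..┃ ┃■■■■■■■■■■              ┃          
..┃ ┃■■■■■■■■■■              ┃          
..┃ ┃■■■■■■■■■■              ┃          
.~┃ ┃■■■■■■■■■■              ┃          
..┃ ┃■■■■■■■■■■              ┃          
━━┃ ┃■■■■■■■■■■              ┃          
  ┃ ┃■■■■■■■■■■              ┃          
  ┃ ┃                        ┃          
  ┃ ┃                        ┃          
  ┃ ┃                        ┃          


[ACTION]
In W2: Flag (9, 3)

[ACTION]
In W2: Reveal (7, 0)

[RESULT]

━━━━┏━━━━━━━━━━━━━━━━━━━━━━━━┓          
ig┏━┃ Minesweeper            ┃          
──┃ ┠────────────────────────┨          
..┠─┃■■■■■■■■■■              ┃          
..┃>┃■■■■■■■■■■              ┃          
..┃ ┃■■■■■■■■■■              ┃          
..┃ ┃■■■■■■■■■■              ┃          
..┃ ┃■■■■■■■■■■              ┃          
..┃ ┃■■■■■■■■■■              ┃          
.~┃ ┃■■■■■■■■■■              ┃          
..┃ ┃1■■■■■■■■■              ┃          
━━┃ ┃■■■■■■■■■■              ┃          
  ┃ ┃■■■⚑■■■■■■              ┃          
  ┃ ┃                        ┃          
  ┃ ┃                        ┃          
  ┃ ┃                        ┃          


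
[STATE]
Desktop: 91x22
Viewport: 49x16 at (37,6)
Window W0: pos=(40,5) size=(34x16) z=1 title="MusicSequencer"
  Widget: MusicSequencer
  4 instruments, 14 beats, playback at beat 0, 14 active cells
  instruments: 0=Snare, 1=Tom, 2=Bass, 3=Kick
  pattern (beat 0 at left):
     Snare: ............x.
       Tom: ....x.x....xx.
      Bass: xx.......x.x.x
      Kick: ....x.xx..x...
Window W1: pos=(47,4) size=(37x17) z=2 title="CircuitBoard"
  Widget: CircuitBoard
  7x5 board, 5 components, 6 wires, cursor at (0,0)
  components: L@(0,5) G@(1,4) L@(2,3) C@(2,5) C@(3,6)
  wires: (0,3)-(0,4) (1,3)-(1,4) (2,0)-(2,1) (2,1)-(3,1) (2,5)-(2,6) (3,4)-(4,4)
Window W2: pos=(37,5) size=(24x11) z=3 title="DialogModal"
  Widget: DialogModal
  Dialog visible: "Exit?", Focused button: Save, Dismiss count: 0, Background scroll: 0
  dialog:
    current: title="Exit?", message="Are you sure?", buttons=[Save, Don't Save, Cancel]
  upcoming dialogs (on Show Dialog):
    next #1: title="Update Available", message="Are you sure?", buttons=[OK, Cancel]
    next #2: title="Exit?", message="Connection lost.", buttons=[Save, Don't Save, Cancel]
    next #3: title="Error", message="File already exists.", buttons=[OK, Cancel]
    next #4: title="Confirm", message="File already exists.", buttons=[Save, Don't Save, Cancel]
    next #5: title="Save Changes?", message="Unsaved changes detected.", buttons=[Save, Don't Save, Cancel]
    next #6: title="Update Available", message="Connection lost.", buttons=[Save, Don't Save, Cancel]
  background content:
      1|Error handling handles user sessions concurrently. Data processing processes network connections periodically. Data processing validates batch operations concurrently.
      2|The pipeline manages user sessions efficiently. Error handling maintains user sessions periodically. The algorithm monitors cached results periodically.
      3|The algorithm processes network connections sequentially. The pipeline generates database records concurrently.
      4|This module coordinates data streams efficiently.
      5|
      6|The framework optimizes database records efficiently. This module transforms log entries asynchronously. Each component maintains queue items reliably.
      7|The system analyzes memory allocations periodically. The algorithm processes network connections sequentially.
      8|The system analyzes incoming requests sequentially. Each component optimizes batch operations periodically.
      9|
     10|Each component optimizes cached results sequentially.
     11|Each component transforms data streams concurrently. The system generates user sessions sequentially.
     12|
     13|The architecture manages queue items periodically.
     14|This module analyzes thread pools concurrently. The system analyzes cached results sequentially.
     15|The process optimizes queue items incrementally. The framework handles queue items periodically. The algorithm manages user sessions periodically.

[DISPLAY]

┃ DialogModal          ┃──────────────────────┨  
┠──────────────────────┨5 6                   ┃  
┃Error handling handles┃   · ─ ·   L          ┃  
┃Th┌────────────────┐ u┃                      ┃  
┃Th│     Exit?      │se┃   · ─ G              ┃  
┃Th│ Are you sure?  │te┃                      ┃  
┃  │[Save]  Don't Sa│  ┃   L       C ─ ·      ┃  
┃Th└────────────────┘ze┃                      ┃  
┃The system analyzes me┃       ·       C      ┃  
┗━━━━━━━━━━━━━━━━━━━━━━┛       │              ┃  
   ┃      ┃4                   ·              ┃  
   ┃      ┃Cursor: (0,0)                      ┃  
   ┃      ┃                                   ┃  
   ┃      ┃                                   ┃  
   ┗━━━━━━┗━━━━━━━━━━━━━━━━━━━━━━━━━━━━━━━━━━━┛  
                                                 


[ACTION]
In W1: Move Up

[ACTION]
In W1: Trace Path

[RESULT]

┃ DialogModal          ┃──────────────────────┨  
┠──────────────────────┨5 6                   ┃  
┃Error handling handles┃   · ─ ·   L          ┃  
┃Th┌────────────────┐ u┃                      ┃  
┃Th│     Exit?      │se┃   · ─ G              ┃  
┃Th│ Are you sure?  │te┃                      ┃  
┃  │[Save]  Don't Sa│  ┃   L       C ─ ·      ┃  
┃Th└────────────────┘ze┃                      ┃  
┃The system analyzes me┃       ·       C      ┃  
┗━━━━━━━━━━━━━━━━━━━━━━┛       │              ┃  
   ┃      ┃4                   ·              ┃  
   ┃      ┃Cursor: (0,0)  Trace: No connection┃  
   ┃      ┃                                   ┃  
   ┃      ┃                                   ┃  
   ┗━━━━━━┗━━━━━━━━━━━━━━━━━━━━━━━━━━━━━━━━━━━┛  
                                                 
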